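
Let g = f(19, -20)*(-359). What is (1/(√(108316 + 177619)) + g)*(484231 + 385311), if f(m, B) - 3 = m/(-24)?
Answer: -8272387817/12 + 869542*√285935/285935 ≈ -6.8936e+8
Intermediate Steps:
f(m, B) = 3 - m/24 (f(m, B) = 3 + m/(-24) = 3 + m*(-1/24) = 3 - m/24)
g = -19027/24 (g = (3 - 1/24*19)*(-359) = (3 - 19/24)*(-359) = (53/24)*(-359) = -19027/24 ≈ -792.79)
(1/(√(108316 + 177619)) + g)*(484231 + 385311) = (1/(√(108316 + 177619)) - 19027/24)*(484231 + 385311) = (1/(√285935) - 19027/24)*869542 = (√285935/285935 - 19027/24)*869542 = (-19027/24 + √285935/285935)*869542 = -8272387817/12 + 869542*√285935/285935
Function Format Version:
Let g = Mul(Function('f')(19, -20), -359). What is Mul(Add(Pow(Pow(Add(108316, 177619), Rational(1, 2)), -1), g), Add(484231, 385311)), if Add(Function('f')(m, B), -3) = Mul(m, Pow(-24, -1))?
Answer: Add(Rational(-8272387817, 12), Mul(Rational(869542, 285935), Pow(285935, Rational(1, 2)))) ≈ -6.8936e+8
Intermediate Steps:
Function('f')(m, B) = Add(3, Mul(Rational(-1, 24), m)) (Function('f')(m, B) = Add(3, Mul(m, Pow(-24, -1))) = Add(3, Mul(m, Rational(-1, 24))) = Add(3, Mul(Rational(-1, 24), m)))
g = Rational(-19027, 24) (g = Mul(Add(3, Mul(Rational(-1, 24), 19)), -359) = Mul(Add(3, Rational(-19, 24)), -359) = Mul(Rational(53, 24), -359) = Rational(-19027, 24) ≈ -792.79)
Mul(Add(Pow(Pow(Add(108316, 177619), Rational(1, 2)), -1), g), Add(484231, 385311)) = Mul(Add(Pow(Pow(Add(108316, 177619), Rational(1, 2)), -1), Rational(-19027, 24)), Add(484231, 385311)) = Mul(Add(Pow(Pow(285935, Rational(1, 2)), -1), Rational(-19027, 24)), 869542) = Mul(Add(Mul(Rational(1, 285935), Pow(285935, Rational(1, 2))), Rational(-19027, 24)), 869542) = Mul(Add(Rational(-19027, 24), Mul(Rational(1, 285935), Pow(285935, Rational(1, 2)))), 869542) = Add(Rational(-8272387817, 12), Mul(Rational(869542, 285935), Pow(285935, Rational(1, 2))))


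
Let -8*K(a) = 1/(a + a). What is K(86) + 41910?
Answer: 57668159/1376 ≈ 41910.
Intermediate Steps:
K(a) = -1/(16*a) (K(a) = -1/(8*(a + a)) = -1/(2*a)/8 = -1/(16*a))
K(86) + 41910 = -1/16/86 + 41910 = -1/16*1/86 + 41910 = -1/1376 + 41910 = 57668159/1376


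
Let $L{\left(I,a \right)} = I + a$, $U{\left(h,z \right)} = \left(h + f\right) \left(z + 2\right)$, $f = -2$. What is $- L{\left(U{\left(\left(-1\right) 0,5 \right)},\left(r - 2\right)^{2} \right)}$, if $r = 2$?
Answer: $14$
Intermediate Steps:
$U{\left(h,z \right)} = \left(-2 + h\right) \left(2 + z\right)$ ($U{\left(h,z \right)} = \left(h - 2\right) \left(z + 2\right) = \left(-2 + h\right) \left(2 + z\right)$)
$- L{\left(U{\left(\left(-1\right) 0,5 \right)},\left(r - 2\right)^{2} \right)} = - (\left(-4 - 10 + 2 \left(\left(-1\right) 0\right) + \left(-1\right) 0 \cdot 5\right) + \left(2 - 2\right)^{2}) = - (\left(-4 - 10 + 2 \cdot 0 + 0 \cdot 5\right) + 0^{2}) = - (\left(-4 - 10 + 0 + 0\right) + 0) = - (-14 + 0) = \left(-1\right) \left(-14\right) = 14$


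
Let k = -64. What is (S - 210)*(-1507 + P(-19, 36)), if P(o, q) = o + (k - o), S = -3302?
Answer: 5517352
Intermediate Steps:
P(o, q) = -64 (P(o, q) = o + (-64 - o) = -64)
(S - 210)*(-1507 + P(-19, 36)) = (-3302 - 210)*(-1507 - 64) = -3512*(-1571) = 5517352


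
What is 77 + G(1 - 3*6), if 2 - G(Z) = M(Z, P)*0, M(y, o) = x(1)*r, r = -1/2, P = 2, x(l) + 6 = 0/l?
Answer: 79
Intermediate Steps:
x(l) = -6 (x(l) = -6 + 0/l = -6 + 0 = -6)
r = -1/2 (r = -1*1/2 = -1/2 ≈ -0.50000)
M(y, o) = 3 (M(y, o) = -6*(-1/2) = 3)
G(Z) = 2 (G(Z) = 2 - 3*0 = 2 - 1*0 = 2 + 0 = 2)
77 + G(1 - 3*6) = 77 + 2 = 79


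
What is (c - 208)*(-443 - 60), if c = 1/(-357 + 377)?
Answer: 2091977/20 ≈ 1.0460e+5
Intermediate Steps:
c = 1/20 ≈ 0.050000
(c - 208)*(-443 - 60) = (1/20 - 208)*(-443 - 60) = -4159/20*(-503) = 2091977/20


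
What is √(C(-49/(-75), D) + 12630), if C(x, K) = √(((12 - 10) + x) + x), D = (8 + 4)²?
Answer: √(2841750 + 30*√186)/15 ≈ 112.39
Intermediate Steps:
D = 144 (D = 12² = 144)
C(x, K) = √(2 + 2*x) (C(x, K) = √((2 + x) + x) = √(2 + 2*x))
√(C(-49/(-75), D) + 12630) = √(√(2 + 2*(-49/(-75))) + 12630) = √(√(2 + 2*(-49*(-1/75))) + 12630) = √(√(2 + 2*(49/75)) + 12630) = √(√(2 + 98/75) + 12630) = √(√(248/75) + 12630) = √(2*√186/15 + 12630) = √(12630 + 2*√186/15)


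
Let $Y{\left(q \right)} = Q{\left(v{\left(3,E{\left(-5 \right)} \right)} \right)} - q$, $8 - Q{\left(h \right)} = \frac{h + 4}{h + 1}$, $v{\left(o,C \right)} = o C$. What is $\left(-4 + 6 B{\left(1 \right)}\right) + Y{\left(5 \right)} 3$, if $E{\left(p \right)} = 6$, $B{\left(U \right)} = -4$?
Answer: $- \frac{427}{19} \approx -22.474$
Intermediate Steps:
$v{\left(o,C \right)} = C o$
$Q{\left(h \right)} = 8 - \frac{4 + h}{1 + h}$ ($Q{\left(h \right)} = 8 - \frac{h + 4}{h + 1} = 8 - \frac{4 + h}{1 + h}$)
$Y{\left(q \right)} = \frac{130}{19} - q$ ($Y{\left(q \right)} = \frac{4 + 7 \cdot 6 \cdot 3}{1 + 6 \cdot 3} - q = \frac{4 + 7 \cdot 18}{1 + 18} - q = \frac{4 + 126}{19} - q = \frac{1}{19} \cdot 130 - q = \frac{130}{19} - q$)
$\left(-4 + 6 B{\left(1 \right)}\right) + Y{\left(5 \right)} 3 = \left(-4 + 6 \left(-4\right)\right) + \left(\frac{130}{19} - 5\right) 3 = \left(-4 - 24\right) + \left(\frac{130}{19} - 5\right) 3 = -28 + \frac{35}{19} \cdot 3 = -28 + \frac{105}{19} = - \frac{427}{19}$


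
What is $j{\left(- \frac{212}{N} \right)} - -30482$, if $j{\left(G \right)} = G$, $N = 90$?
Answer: $\frac{1371584}{45} \approx 30480.0$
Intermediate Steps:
$j{\left(- \frac{212}{N} \right)} - -30482 = - \frac{212}{90} - -30482 = \left(-212\right) \frac{1}{90} + 30482 = - \frac{106}{45} + 30482 = \frac{1371584}{45}$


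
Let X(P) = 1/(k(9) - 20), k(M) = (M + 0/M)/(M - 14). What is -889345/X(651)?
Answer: 19387721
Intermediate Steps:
k(M) = M/(-14 + M) (k(M) = (M + 0)/(-14 + M) = M/(-14 + M))
X(P) = -5/109 (X(P) = 1/(9/(-14 + 9) - 20) = 1/(9/(-5) - 20) = 1/(9*(-⅕) - 20) = 1/(-9/5 - 20) = 1/(-109/5) = -5/109)
-889345/X(651) = -889345/(-5/109) = -889345*(-109/5) = 19387721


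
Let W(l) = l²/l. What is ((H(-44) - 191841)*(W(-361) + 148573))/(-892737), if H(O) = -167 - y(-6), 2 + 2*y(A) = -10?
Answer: 3161888936/99193 ≈ 31876.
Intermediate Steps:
y(A) = -6 (y(A) = -1 + (½)*(-10) = -1 - 5 = -6)
W(l) = l
H(O) = -161 (H(O) = -167 - 1*(-6) = -167 + 6 = -161)
((H(-44) - 191841)*(W(-361) + 148573))/(-892737) = ((-161 - 191841)*(-361 + 148573))/(-892737) = -192002*148212*(-1/892737) = -28457000424*(-1/892737) = 3161888936/99193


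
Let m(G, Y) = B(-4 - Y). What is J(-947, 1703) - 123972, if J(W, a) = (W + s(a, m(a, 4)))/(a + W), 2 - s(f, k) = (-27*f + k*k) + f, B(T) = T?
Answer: -31226521/252 ≈ -1.2391e+5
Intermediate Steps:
m(G, Y) = -4 - Y
s(f, k) = 2 - k² + 26*f (s(f, k) = 2 - ((-27*f + k*k) + f) = 2 - ((-27*f + k²) + f) = 2 - ((k² - 27*f) + f) = 2 - (k² - 26*f) = 2 + (-k² + 26*f) = 2 - k² + 26*f)
J(W, a) = (-62 + W + 26*a)/(W + a) (J(W, a) = (W + (2 - (-4 - 1*4)² + 26*a))/(a + W) = (W + (2 - (-4 - 4)² + 26*a))/(W + a) = (W + (2 - 1*(-8)² + 26*a))/(W + a) = (W + (2 - 1*64 + 26*a))/(W + a) = (W + (2 - 64 + 26*a))/(W + a) = (W + (-62 + 26*a))/(W + a) = (-62 + W + 26*a)/(W + a))
J(-947, 1703) - 123972 = (-62 - 947 + 26*1703)/(-947 + 1703) - 123972 = (-62 - 947 + 44278)/756 - 123972 = (1/756)*43269 - 123972 = 14423/252 - 123972 = -31226521/252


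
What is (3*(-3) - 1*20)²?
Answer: 841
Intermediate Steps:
(3*(-3) - 1*20)² = (-9 - 20)² = (-29)² = 841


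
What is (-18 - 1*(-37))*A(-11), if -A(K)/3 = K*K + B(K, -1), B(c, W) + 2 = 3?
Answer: -6954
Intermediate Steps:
B(c, W) = 1 (B(c, W) = -2 + 3 = 1)
A(K) = -3 - 3*K² (A(K) = -3*(K*K + 1) = -3*(K² + 1) = -3*(1 + K²) = -3 - 3*K²)
(-18 - 1*(-37))*A(-11) = (-18 - 1*(-37))*(-3 - 3*(-11)²) = (-18 + 37)*(-3 - 3*121) = 19*(-3 - 363) = 19*(-366) = -6954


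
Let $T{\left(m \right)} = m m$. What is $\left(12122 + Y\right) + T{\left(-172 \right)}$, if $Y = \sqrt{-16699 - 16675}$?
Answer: $41706 + i \sqrt{33374} \approx 41706.0 + 182.69 i$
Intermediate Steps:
$T{\left(m \right)} = m^{2}$
$Y = i \sqrt{33374}$ ($Y = \sqrt{-33374} = i \sqrt{33374} \approx 182.69 i$)
$\left(12122 + Y\right) + T{\left(-172 \right)} = \left(12122 + i \sqrt{33374}\right) + \left(-172\right)^{2} = \left(12122 + i \sqrt{33374}\right) + 29584 = 41706 + i \sqrt{33374}$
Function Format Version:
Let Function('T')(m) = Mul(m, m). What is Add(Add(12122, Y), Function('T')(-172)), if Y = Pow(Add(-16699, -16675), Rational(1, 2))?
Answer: Add(41706, Mul(I, Pow(33374, Rational(1, 2)))) ≈ Add(41706., Mul(182.69, I))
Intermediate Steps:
Function('T')(m) = Pow(m, 2)
Y = Mul(I, Pow(33374, Rational(1, 2))) (Y = Pow(-33374, Rational(1, 2)) = Mul(I, Pow(33374, Rational(1, 2))) ≈ Mul(182.69, I))
Add(Add(12122, Y), Function('T')(-172)) = Add(Add(12122, Mul(I, Pow(33374, Rational(1, 2)))), Pow(-172, 2)) = Add(Add(12122, Mul(I, Pow(33374, Rational(1, 2)))), 29584) = Add(41706, Mul(I, Pow(33374, Rational(1, 2))))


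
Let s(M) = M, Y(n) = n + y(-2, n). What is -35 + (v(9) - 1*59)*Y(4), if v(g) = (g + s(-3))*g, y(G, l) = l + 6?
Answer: -105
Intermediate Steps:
y(G, l) = 6 + l
Y(n) = 6 + 2*n (Y(n) = n + (6 + n) = 6 + 2*n)
v(g) = g*(-3 + g) (v(g) = (g - 3)*g = (-3 + g)*g = g*(-3 + g))
-35 + (v(9) - 1*59)*Y(4) = -35 + (9*(-3 + 9) - 1*59)*(6 + 2*4) = -35 + (9*6 - 59)*(6 + 8) = -35 + (54 - 59)*14 = -35 - 5*14 = -35 - 70 = -105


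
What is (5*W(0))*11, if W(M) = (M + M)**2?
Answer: 0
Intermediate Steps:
W(M) = 4*M**2 (W(M) = (2*M)**2 = 4*M**2)
(5*W(0))*11 = (5*(4*0**2))*11 = (5*(4*0))*11 = (5*0)*11 = 0*11 = 0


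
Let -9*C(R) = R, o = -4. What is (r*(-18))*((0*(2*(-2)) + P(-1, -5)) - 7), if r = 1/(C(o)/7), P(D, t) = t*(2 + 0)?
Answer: 9639/2 ≈ 4819.5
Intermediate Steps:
C(R) = -R/9
P(D, t) = 2*t (P(D, t) = t*2 = 2*t)
r = 63/4 (r = 1/(-⅑*(-4)/7) = 1/((4/9)*(⅐)) = 1/(4/63) = 63/4 ≈ 15.750)
(r*(-18))*((0*(2*(-2)) + P(-1, -5)) - 7) = ((63/4)*(-18))*((0*(2*(-2)) + 2*(-5)) - 7) = -567*((0*(-4) - 10) - 7)/2 = -567*((0 - 10) - 7)/2 = -567*(-10 - 7)/2 = -567/2*(-17) = 9639/2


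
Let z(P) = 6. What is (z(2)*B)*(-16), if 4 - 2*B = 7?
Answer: 144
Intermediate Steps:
B = -3/2 (B = 2 - 1/2*7 = 2 - 7/2 = -3/2 ≈ -1.5000)
(z(2)*B)*(-16) = (6*(-3/2))*(-16) = -9*(-16) = 144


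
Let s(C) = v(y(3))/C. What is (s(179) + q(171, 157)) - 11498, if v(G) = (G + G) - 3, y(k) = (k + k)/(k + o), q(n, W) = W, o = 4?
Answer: -14210282/1253 ≈ -11341.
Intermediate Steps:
y(k) = 2*k/(4 + k) (y(k) = (k + k)/(k + 4) = (2*k)/(4 + k) = 2*k/(4 + k))
v(G) = -3 + 2*G (v(G) = 2*G - 3 = -3 + 2*G)
s(C) = -9/(7*C) (s(C) = (-3 + 2*(2*3/(4 + 3)))/C = (-3 + 2*(2*3/7))/C = (-3 + 2*(2*3*(⅐)))/C = (-3 + 2*(6/7))/C = (-3 + 12/7)/C = -9/(7*C))
(s(179) + q(171, 157)) - 11498 = (-9/7/179 + 157) - 11498 = (-9/7*1/179 + 157) - 11498 = (-9/1253 + 157) - 11498 = 196712/1253 - 11498 = -14210282/1253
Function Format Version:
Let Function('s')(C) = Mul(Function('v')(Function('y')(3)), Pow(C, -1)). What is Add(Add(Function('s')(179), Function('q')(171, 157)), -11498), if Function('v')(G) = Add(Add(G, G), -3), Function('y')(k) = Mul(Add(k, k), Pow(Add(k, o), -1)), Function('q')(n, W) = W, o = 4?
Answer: Rational(-14210282, 1253) ≈ -11341.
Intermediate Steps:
Function('y')(k) = Mul(2, k, Pow(Add(4, k), -1)) (Function('y')(k) = Mul(Add(k, k), Pow(Add(k, 4), -1)) = Mul(Mul(2, k), Pow(Add(4, k), -1)) = Mul(2, k, Pow(Add(4, k), -1)))
Function('v')(G) = Add(-3, Mul(2, G)) (Function('v')(G) = Add(Mul(2, G), -3) = Add(-3, Mul(2, G)))
Function('s')(C) = Mul(Rational(-9, 7), Pow(C, -1)) (Function('s')(C) = Mul(Add(-3, Mul(2, Mul(2, 3, Pow(Add(4, 3), -1)))), Pow(C, -1)) = Mul(Add(-3, Mul(2, Mul(2, 3, Pow(7, -1)))), Pow(C, -1)) = Mul(Add(-3, Mul(2, Mul(2, 3, Rational(1, 7)))), Pow(C, -1)) = Mul(Add(-3, Mul(2, Rational(6, 7))), Pow(C, -1)) = Mul(Add(-3, Rational(12, 7)), Pow(C, -1)) = Mul(Rational(-9, 7), Pow(C, -1)))
Add(Add(Function('s')(179), Function('q')(171, 157)), -11498) = Add(Add(Mul(Rational(-9, 7), Pow(179, -1)), 157), -11498) = Add(Add(Mul(Rational(-9, 7), Rational(1, 179)), 157), -11498) = Add(Add(Rational(-9, 1253), 157), -11498) = Add(Rational(196712, 1253), -11498) = Rational(-14210282, 1253)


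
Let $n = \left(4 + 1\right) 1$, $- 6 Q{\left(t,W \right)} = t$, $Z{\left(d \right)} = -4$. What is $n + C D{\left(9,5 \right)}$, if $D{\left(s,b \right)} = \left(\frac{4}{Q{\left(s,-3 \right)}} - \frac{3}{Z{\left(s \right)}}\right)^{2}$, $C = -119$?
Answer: $- \frac{62231}{144} \approx -432.16$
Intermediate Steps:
$Q{\left(t,W \right)} = - \frac{t}{6}$
$n = 5$ ($n = 5 \cdot 1 = 5$)
$D{\left(s,b \right)} = \left(\frac{3}{4} - \frac{24}{s}\right)^{2}$ ($D{\left(s,b \right)} = \left(\frac{4}{\left(- \frac{1}{6}\right) s} - \frac{3}{-4}\right)^{2} = \left(4 \left(- \frac{6}{s}\right) - - \frac{3}{4}\right)^{2} = \left(- \frac{24}{s} + \frac{3}{4}\right)^{2} = \left(\frac{3}{4} - \frac{24}{s}\right)^{2}$)
$n + C D{\left(9,5 \right)} = 5 - 119 \frac{9 \left(32 - 9\right)^{2}}{16 \cdot 81} = 5 - 119 \cdot \frac{9}{16} \cdot \frac{1}{81} \left(32 - 9\right)^{2} = 5 - 119 \cdot \frac{9}{16} \cdot \frac{1}{81} \cdot 23^{2} = 5 - 119 \cdot \frac{9}{16} \cdot \frac{1}{81} \cdot 529 = 5 - \frac{62951}{144} = - \frac{62231}{144}$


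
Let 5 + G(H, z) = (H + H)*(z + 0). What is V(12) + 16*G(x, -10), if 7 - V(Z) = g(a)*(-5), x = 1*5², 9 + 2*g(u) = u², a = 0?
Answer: -16191/2 ≈ -8095.5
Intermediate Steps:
g(u) = -9/2 + u²/2
x = 25 (x = 1*25 = 25)
G(H, z) = -5 + 2*H*z (G(H, z) = -5 + (H + H)*(z + 0) = -5 + (2*H)*z = -5 + 2*H*z)
V(Z) = -31/2 (V(Z) = 7 - (-9/2 + (½)*0²)*(-5) = 7 - (-9/2 + (½)*0)*(-5) = 7 - (-9/2 + 0)*(-5) = 7 - (-9)*(-5)/2 = 7 - 1*45/2 = 7 - 45/2 = -31/2)
V(12) + 16*G(x, -10) = -31/2 + 16*(-5 + 2*25*(-10)) = -31/2 + 16*(-5 - 500) = -31/2 + 16*(-505) = -31/2 - 8080 = -16191/2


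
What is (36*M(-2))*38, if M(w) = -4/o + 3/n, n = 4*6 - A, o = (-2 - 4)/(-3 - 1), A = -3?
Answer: -3496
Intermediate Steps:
o = 3/2 (o = -6/(-4) = -6*(-¼) = 3/2 ≈ 1.5000)
n = 27 (n = 4*6 - 1*(-3) = 24 + 3 = 27)
M(w) = -23/9 (M(w) = -4/3/2 + 3/27 = -4*⅔ + 3*(1/27) = -8/3 + ⅑ = -23/9)
(36*M(-2))*38 = (36*(-23/9))*38 = -92*38 = -3496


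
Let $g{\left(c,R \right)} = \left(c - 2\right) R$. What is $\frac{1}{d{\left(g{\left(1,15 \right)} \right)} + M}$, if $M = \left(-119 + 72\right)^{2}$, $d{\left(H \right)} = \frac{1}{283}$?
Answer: $\frac{283}{625148} \approx 0.00045269$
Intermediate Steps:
$g{\left(c,R \right)} = R \left(-2 + c\right)$ ($g{\left(c,R \right)} = \left(-2 + c\right) R = R \left(-2 + c\right)$)
$d{\left(H \right)} = \frac{1}{283}$
$M = 2209$ ($M = \left(-47\right)^{2} = 2209$)
$\frac{1}{d{\left(g{\left(1,15 \right)} \right)} + M} = \frac{1}{\frac{1}{283} + 2209} = \frac{1}{\frac{625148}{283}} = \frac{283}{625148}$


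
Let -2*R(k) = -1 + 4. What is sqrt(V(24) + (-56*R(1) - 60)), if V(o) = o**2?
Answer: 10*sqrt(6) ≈ 24.495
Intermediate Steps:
R(k) = -3/2 (R(k) = -(-1 + 4)/2 = -1/2*3 = -3/2)
sqrt(V(24) + (-56*R(1) - 60)) = sqrt(24**2 + (-56*(-3/2) - 60)) = sqrt(576 + (84 - 60)) = sqrt(576 + 24) = sqrt(600) = 10*sqrt(6)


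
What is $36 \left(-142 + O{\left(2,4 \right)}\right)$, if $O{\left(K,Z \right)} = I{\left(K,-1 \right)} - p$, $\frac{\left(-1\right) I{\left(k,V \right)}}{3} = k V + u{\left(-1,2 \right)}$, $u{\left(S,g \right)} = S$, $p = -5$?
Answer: $-4608$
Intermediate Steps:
$I{\left(k,V \right)} = 3 - 3 V k$ ($I{\left(k,V \right)} = - 3 \left(k V - 1\right) = - 3 \left(V k - 1\right) = - 3 \left(-1 + V k\right) = 3 - 3 V k$)
$O{\left(K,Z \right)} = 8 + 3 K$ ($O{\left(K,Z \right)} = \left(3 - - 3 K\right) - -5 = \left(3 + 3 K\right) + 5 = 8 + 3 K$)
$36 \left(-142 + O{\left(2,4 \right)}\right) = 36 \left(-142 + \left(8 + 3 \cdot 2\right)\right) = 36 \left(-142 + \left(8 + 6\right)\right) = 36 \left(-142 + 14\right) = 36 \left(-128\right) = -4608$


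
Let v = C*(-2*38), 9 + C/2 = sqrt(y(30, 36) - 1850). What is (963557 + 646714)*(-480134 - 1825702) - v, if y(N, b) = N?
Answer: -3713020842924 + 304*I*sqrt(455) ≈ -3.713e+12 + 6484.5*I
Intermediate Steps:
C = -18 + 4*I*sqrt(455) (C = -18 + 2*sqrt(30 - 1850) = -18 + 2*sqrt(-1820) = -18 + 2*(2*I*sqrt(455)) = -18 + 4*I*sqrt(455) ≈ -18.0 + 85.323*I)
v = 1368 - 304*I*sqrt(455) (v = (-18 + 4*I*sqrt(455))*(-2*38) = (-18 + 4*I*sqrt(455))*(-76) = 1368 - 304*I*sqrt(455) ≈ 1368.0 - 6484.5*I)
(963557 + 646714)*(-480134 - 1825702) - v = (963557 + 646714)*(-480134 - 1825702) - (1368 - 304*I*sqrt(455)) = 1610271*(-2305836) + (-1368 + 304*I*sqrt(455)) = -3713020841556 + (-1368 + 304*I*sqrt(455)) = -3713020842924 + 304*I*sqrt(455)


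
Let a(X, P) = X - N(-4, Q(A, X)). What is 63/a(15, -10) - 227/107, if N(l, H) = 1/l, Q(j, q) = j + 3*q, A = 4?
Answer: 13117/6527 ≈ 2.0097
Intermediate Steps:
a(X, P) = ¼ + X (a(X, P) = X - 1/(-4) = X - 1*(-¼) = X + ¼ = ¼ + X)
63/a(15, -10) - 227/107 = 63/(¼ + 15) - 227/107 = 63/(61/4) - 227*1/107 = 63*(4/61) - 227/107 = 252/61 - 227/107 = 13117/6527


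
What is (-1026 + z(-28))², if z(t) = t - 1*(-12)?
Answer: 1085764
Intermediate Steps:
z(t) = 12 + t (z(t) = t + 12 = 12 + t)
(-1026 + z(-28))² = (-1026 + (12 - 28))² = (-1026 - 16)² = (-1042)² = 1085764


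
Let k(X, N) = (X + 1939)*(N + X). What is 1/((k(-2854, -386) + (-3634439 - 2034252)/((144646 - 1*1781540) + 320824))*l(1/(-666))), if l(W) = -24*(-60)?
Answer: 2089/8918004093008 ≈ 2.3425e-10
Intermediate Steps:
l(W) = 1440
k(X, N) = (1939 + X)*(N + X)
1/((k(-2854, -386) + (-3634439 - 2034252)/((144646 - 1*1781540) + 320824))*l(1/(-666))) = 1/((((-2854)² + 1939*(-386) + 1939*(-2854) - 386*(-2854)) + (-3634439 - 2034252)/((144646 - 1*1781540) + 320824))*1440) = (1/1440)/((8145316 - 748454 - 5533906 + 1101644) - 5668691/((144646 - 1781540) + 320824)) = (1/1440)/(2964600 - 5668691/(-1636894 + 320824)) = (1/1440)/(2964600 - 5668691/(-1316070)) = (1/1440)/(2964600 - 5668691*(-1/1316070)) = (1/1440)/(2964600 + 809813/188010) = (1/1440)/(557375255813/188010) = (188010/557375255813)*(1/1440) = 2089/8918004093008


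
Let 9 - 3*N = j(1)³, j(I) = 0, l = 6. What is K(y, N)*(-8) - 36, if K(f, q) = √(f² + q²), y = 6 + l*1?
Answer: -36 - 24*√17 ≈ -134.95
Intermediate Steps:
y = 12 (y = 6 + 6*1 = 6 + 6 = 12)
N = 3 (N = 3 - ⅓*0³ = 3 - ⅓*0 = 3 + 0 = 3)
K(y, N)*(-8) - 36 = √(12² + 3²)*(-8) - 36 = √(144 + 9)*(-8) - 36 = √153*(-8) - 36 = (3*√17)*(-8) - 36 = -24*√17 - 36 = -36 - 24*√17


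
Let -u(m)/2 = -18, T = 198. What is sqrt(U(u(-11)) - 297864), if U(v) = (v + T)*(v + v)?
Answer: 6*I*sqrt(7806) ≈ 530.11*I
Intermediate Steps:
u(m) = 36 (u(m) = -2*(-18) = 36)
U(v) = 2*v*(198 + v) (U(v) = (v + 198)*(v + v) = (198 + v)*(2*v) = 2*v*(198 + v))
sqrt(U(u(-11)) - 297864) = sqrt(2*36*(198 + 36) - 297864) = sqrt(2*36*234 - 297864) = sqrt(16848 - 297864) = sqrt(-281016) = 6*I*sqrt(7806)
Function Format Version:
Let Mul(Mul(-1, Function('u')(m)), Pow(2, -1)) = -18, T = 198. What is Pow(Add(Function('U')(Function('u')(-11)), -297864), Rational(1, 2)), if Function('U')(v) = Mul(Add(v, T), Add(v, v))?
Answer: Mul(6, I, Pow(7806, Rational(1, 2))) ≈ Mul(530.11, I)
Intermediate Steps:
Function('u')(m) = 36 (Function('u')(m) = Mul(-2, -18) = 36)
Function('U')(v) = Mul(2, v, Add(198, v)) (Function('U')(v) = Mul(Add(v, 198), Add(v, v)) = Mul(Add(198, v), Mul(2, v)) = Mul(2, v, Add(198, v)))
Pow(Add(Function('U')(Function('u')(-11)), -297864), Rational(1, 2)) = Pow(Add(Mul(2, 36, Add(198, 36)), -297864), Rational(1, 2)) = Pow(Add(Mul(2, 36, 234), -297864), Rational(1, 2)) = Pow(Add(16848, -297864), Rational(1, 2)) = Pow(-281016, Rational(1, 2)) = Mul(6, I, Pow(7806, Rational(1, 2)))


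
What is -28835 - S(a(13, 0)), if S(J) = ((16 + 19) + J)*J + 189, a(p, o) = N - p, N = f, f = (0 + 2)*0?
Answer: -28738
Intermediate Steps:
f = 0 (f = 2*0 = 0)
N = 0
a(p, o) = -p (a(p, o) = 0 - p = -p)
S(J) = 189 + J*(35 + J) (S(J) = (35 + J)*J + 189 = J*(35 + J) + 189 = 189 + J*(35 + J))
-28835 - S(a(13, 0)) = -28835 - (189 + (-1*13)**2 + 35*(-1*13)) = -28835 - (189 + (-13)**2 + 35*(-13)) = -28835 - (189 + 169 - 455) = -28835 - 1*(-97) = -28835 + 97 = -28738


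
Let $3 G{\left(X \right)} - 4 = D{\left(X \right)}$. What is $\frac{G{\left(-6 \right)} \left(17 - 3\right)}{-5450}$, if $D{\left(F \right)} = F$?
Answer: $\frac{14}{8175} \approx 0.0017125$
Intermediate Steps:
$G{\left(X \right)} = \frac{4}{3} + \frac{X}{3}$
$\frac{G{\left(-6 \right)} \left(17 - 3\right)}{-5450} = \frac{\left(\frac{4}{3} + \frac{1}{3} \left(-6\right)\right) \left(17 - 3\right)}{-5450} = \left(\frac{4}{3} - 2\right) 14 \left(- \frac{1}{5450}\right) = \left(- \frac{2}{3}\right) 14 \left(- \frac{1}{5450}\right) = \left(- \frac{28}{3}\right) \left(- \frac{1}{5450}\right) = \frac{14}{8175}$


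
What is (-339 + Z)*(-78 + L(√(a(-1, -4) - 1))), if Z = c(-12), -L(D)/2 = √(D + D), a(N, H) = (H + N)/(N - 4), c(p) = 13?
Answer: 25428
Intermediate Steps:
a(N, H) = (H + N)/(-4 + N)
L(D) = -2*√2*√D (L(D) = -2*√(D + D) = -2*√2*√D)
Z = 13
(-339 + Z)*(-78 + L(√(a(-1, -4) - 1))) = (-339 + 13)*(-78 - 2*√2*√(√((-4 - 1)/(-4 - 1) - 1))) = -326*(-78 - 2*√2*√(√(-5/(-5) - 1))) = -326*(-78 - 2*√2*√(√(-⅕*(-5) - 1))) = -326*(-78 - 2*√2*√(√(1 - 1))) = -326*(-78 - 2*√2*√(√0)) = -326*(-78 - 2*√2*√0) = -326*(-78 - 2*√2*0) = -326*(-78 + 0) = -326*(-78) = 25428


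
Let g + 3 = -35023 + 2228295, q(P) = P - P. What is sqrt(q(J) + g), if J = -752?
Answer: sqrt(2193269) ≈ 1481.0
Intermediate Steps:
q(P) = 0
g = 2193269 (g = -3 + (-35023 + 2228295) = -3 + 2193272 = 2193269)
sqrt(q(J) + g) = sqrt(0 + 2193269) = sqrt(2193269)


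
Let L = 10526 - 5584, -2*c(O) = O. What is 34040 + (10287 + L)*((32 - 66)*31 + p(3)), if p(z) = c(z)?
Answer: -32080339/2 ≈ -1.6040e+7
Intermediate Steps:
c(O) = -O/2
L = 4942
p(z) = -z/2
34040 + (10287 + L)*((32 - 66)*31 + p(3)) = 34040 + (10287 + 4942)*((32 - 66)*31 - 1/2*3) = 34040 + 15229*(-34*31 - 3/2) = 34040 + 15229*(-1054 - 3/2) = 34040 + 15229*(-2111/2) = 34040 - 32148419/2 = -32080339/2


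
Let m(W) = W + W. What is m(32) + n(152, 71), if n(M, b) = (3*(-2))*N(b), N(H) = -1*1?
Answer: 70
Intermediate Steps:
N(H) = -1
m(W) = 2*W
n(M, b) = 6 (n(M, b) = (3*(-2))*(-1) = -6*(-1) = 6)
m(32) + n(152, 71) = 2*32 + 6 = 64 + 6 = 70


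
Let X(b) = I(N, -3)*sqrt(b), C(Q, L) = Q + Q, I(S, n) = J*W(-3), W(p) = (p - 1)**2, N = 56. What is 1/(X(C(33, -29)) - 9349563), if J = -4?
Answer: -3116521/29138109340211 + 64*sqrt(66)/87414328020633 ≈ -1.0695e-7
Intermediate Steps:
W(p) = (-1 + p)**2
I(S, n) = -64 (I(S, n) = -4*(-1 - 3)**2 = -4*(-4)**2 = -4*16 = -64)
C(Q, L) = 2*Q
X(b) = -64*sqrt(b)
1/(X(C(33, -29)) - 9349563) = 1/(-64*sqrt(66) - 9349563) = 1/(-9349563 - 64*sqrt(66))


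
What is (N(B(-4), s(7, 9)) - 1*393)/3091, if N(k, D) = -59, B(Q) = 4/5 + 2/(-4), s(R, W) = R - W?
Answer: -452/3091 ≈ -0.14623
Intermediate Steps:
B(Q) = 3/10 (B(Q) = 4*(1/5) + 2*(-1/4) = 4/5 - 1/2 = 3/10)
(N(B(-4), s(7, 9)) - 1*393)/3091 = (-59 - 1*393)/3091 = (-59 - 393)*(1/3091) = -452*1/3091 = -452/3091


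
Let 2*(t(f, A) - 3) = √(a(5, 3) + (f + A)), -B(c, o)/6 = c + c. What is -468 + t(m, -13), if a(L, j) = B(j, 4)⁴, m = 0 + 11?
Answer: -465 + √1679614/2 ≈ 183.00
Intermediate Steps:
m = 11
B(c, o) = -12*c (B(c, o) = -6*(c + c) = -12*c)
a(L, j) = 20736*j⁴ (a(L, j) = (-12*j)⁴ = 20736*j⁴)
t(f, A) = 3 + √(1679616 + A + f)/2 (t(f, A) = 3 + √(20736*3⁴ + (f + A))/2 = 3 + √(20736*81 + (A + f))/2 = 3 + √(1679616 + (A + f))/2 = 3 + √(1679616 + A + f)/2)
-468 + t(m, -13) = -468 + (3 + √(1679616 - 13 + 11)/2) = -468 + (3 + √1679614/2) = -465 + √1679614/2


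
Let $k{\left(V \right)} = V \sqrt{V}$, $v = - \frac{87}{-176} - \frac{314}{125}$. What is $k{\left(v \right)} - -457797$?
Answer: $457797 - \frac{44389 i \sqrt{2441395}}{24200000} \approx 4.578 \cdot 10^{5} - 2.866 i$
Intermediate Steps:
$v = - \frac{44389}{22000}$ ($v = \left(-87\right) \left(- \frac{1}{176}\right) - \frac{314}{125} = \frac{87}{176} - \frac{314}{125} = - \frac{44389}{22000} \approx -2.0177$)
$k{\left(V \right)} = V^{\frac{3}{2}}$
$k{\left(v \right)} - -457797 = \left(- \frac{44389}{22000}\right)^{\frac{3}{2}} - -457797 = - \frac{44389 i \sqrt{2441395}}{24200000} + 457797 = 457797 - \frac{44389 i \sqrt{2441395}}{24200000}$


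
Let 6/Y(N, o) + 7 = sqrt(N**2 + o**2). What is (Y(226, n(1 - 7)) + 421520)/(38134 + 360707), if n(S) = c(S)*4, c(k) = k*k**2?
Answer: 37352432778/35342763427 + 4*sqrt(199393)/106028290281 ≈ 1.0569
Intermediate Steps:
c(k) = k**3
n(S) = 4*S**3 (n(S) = S**3*4 = 4*S**3)
Y(N, o) = 6/(-7 + sqrt(N**2 + o**2))
(Y(226, n(1 - 7)) + 421520)/(38134 + 360707) = (6/(-7 + sqrt(226**2 + (4*(1 - 7)**3)**2)) + 421520)/(38134 + 360707) = (6/(-7 + sqrt(51076 + (4*(-6)**3)**2)) + 421520)/398841 = (6/(-7 + sqrt(51076 + (4*(-216))**2)) + 421520)*(1/398841) = (6/(-7 + sqrt(51076 + (-864)**2)) + 421520)*(1/398841) = (6/(-7 + sqrt(51076 + 746496)) + 421520)*(1/398841) = (6/(-7 + sqrt(797572)) + 421520)*(1/398841) = (6/(-7 + 2*sqrt(199393)) + 421520)*(1/398841) = (421520 + 6/(-7 + 2*sqrt(199393)))*(1/398841) = 421520/398841 + 2/(132947*(-7 + 2*sqrt(199393)))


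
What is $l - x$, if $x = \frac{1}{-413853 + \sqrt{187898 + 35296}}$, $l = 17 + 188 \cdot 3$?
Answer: $\frac{33170080765656}{57091360805} + \frac{\sqrt{223194}}{171274082415} \approx 581.0$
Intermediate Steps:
$l = 581$ ($l = 17 + 564 = 581$)
$x = \frac{1}{-413853 + \sqrt{223194}} \approx -2.4191 \cdot 10^{-6}$
$l - x = 581 - \left(- \frac{137951}{57091360805} - \frac{\sqrt{223194}}{171274082415}\right) = 581 + \left(\frac{137951}{57091360805} + \frac{\sqrt{223194}}{171274082415}\right) = \frac{33170080765656}{57091360805} + \frac{\sqrt{223194}}{171274082415}$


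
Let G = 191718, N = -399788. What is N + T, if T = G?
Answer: -208070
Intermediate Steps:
T = 191718
N + T = -399788 + 191718 = -208070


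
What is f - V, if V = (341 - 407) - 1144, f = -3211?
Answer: -2001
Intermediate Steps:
V = -1210 (V = -66 - 1144 = -1210)
f - V = -3211 - 1*(-1210) = -3211 + 1210 = -2001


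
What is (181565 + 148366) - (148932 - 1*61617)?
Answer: 242616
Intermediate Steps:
(181565 + 148366) - (148932 - 1*61617) = 329931 - (148932 - 61617) = 329931 - 1*87315 = 329931 - 87315 = 242616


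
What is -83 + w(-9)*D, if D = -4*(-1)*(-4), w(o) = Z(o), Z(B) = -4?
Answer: -19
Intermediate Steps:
w(o) = -4
D = -16 (D = 4*(-4) = -16)
-83 + w(-9)*D = -83 - 4*(-16) = -83 + 64 = -19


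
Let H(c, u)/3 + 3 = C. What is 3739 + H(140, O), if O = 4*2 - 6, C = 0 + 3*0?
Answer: 3730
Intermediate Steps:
C = 0 (C = 0 + 0 = 0)
O = 2 (O = 8 - 6 = 2)
H(c, u) = -9 (H(c, u) = -9 + 3*0 = -9 + 0 = -9)
3739 + H(140, O) = 3739 - 9 = 3730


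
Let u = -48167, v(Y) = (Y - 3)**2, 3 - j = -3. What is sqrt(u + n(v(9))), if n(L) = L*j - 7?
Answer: I*sqrt(47958) ≈ 218.99*I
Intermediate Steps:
j = 6 (j = 3 - 1*(-3) = 3 + 3 = 6)
v(Y) = (-3 + Y)**2
n(L) = -7 + 6*L (n(L) = L*6 - 7 = 6*L - 7 = -7 + 6*L)
sqrt(u + n(v(9))) = sqrt(-48167 + (-7 + 6*(-3 + 9)**2)) = sqrt(-48167 + (-7 + 6*6**2)) = sqrt(-48167 + (-7 + 6*36)) = sqrt(-48167 + (-7 + 216)) = sqrt(-48167 + 209) = sqrt(-47958) = I*sqrt(47958)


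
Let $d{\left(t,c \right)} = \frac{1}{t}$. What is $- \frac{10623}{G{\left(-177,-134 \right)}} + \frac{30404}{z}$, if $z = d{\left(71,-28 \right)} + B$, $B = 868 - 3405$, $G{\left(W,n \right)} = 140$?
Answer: $- \frac{1107847129}{12608820} \approx -87.863$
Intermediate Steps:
$B = -2537$ ($B = 868 - 3405 = -2537$)
$z = - \frac{180126}{71}$ ($z = \frac{1}{71} - 2537 = - \frac{180126}{71} \approx -2537.0$)
$- \frac{10623}{G{\left(-177,-134 \right)}} + \frac{30404}{z} = - \frac{10623}{140} + \frac{30404}{- \frac{180126}{71}} = \left(-10623\right) \frac{1}{140} + 30404 \left(- \frac{71}{180126}\right) = - \frac{10623}{140} - \frac{1079342}{90063} = - \frac{1107847129}{12608820}$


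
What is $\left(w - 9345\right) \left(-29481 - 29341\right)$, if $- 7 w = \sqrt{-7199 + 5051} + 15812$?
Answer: $\frac{4777934594}{7} + \frac{117644 i \sqrt{537}}{7} \approx 6.8256 \cdot 10^{8} + 3.8946 \cdot 10^{5} i$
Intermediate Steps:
$w = - \frac{15812}{7} - \frac{2 i \sqrt{537}}{7}$ ($w = - \frac{\sqrt{-7199 + 5051} + 15812}{7} = - \frac{\sqrt{-2148} + 15812}{7} = - \frac{2 i \sqrt{537} + 15812}{7} = - \frac{15812 + 2 i \sqrt{537}}{7} = - \frac{15812}{7} - \frac{2 i \sqrt{537}}{7} \approx -2258.9 - 6.6209 i$)
$\left(w - 9345\right) \left(-29481 - 29341\right) = \left(\left(- \frac{15812}{7} - \frac{2 i \sqrt{537}}{7}\right) - 9345\right) \left(-29481 - 29341\right) = \left(\left(- \frac{15812}{7} - \frac{2 i \sqrt{537}}{7}\right) + \left(-18804 + 9459\right)\right) \left(-58822\right) = \left(\left(- \frac{15812}{7} - \frac{2 i \sqrt{537}}{7}\right) - 9345\right) \left(-58822\right) = \left(- \frac{81227}{7} - \frac{2 i \sqrt{537}}{7}\right) \left(-58822\right) = \frac{4777934594}{7} + \frac{117644 i \sqrt{537}}{7}$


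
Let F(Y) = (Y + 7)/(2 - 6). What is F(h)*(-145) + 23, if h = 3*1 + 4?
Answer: 1061/2 ≈ 530.50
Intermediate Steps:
h = 7 (h = 3 + 4 = 7)
F(Y) = -7/4 - Y/4 (F(Y) = (7 + Y)/(-4) = (7 + Y)*(-¼) = -7/4 - Y/4)
F(h)*(-145) + 23 = (-7/4 - ¼*7)*(-145) + 23 = (-7/4 - 7/4)*(-145) + 23 = -7/2*(-145) + 23 = 1015/2 + 23 = 1061/2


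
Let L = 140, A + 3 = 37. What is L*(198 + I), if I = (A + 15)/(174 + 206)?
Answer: 527023/19 ≈ 27738.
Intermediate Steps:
A = 34 (A = -3 + 37 = 34)
I = 49/380 (I = (34 + 15)/(174 + 206) = 49/380 ≈ 0.12895)
L*(198 + I) = 140*(198 + 49/380) = 140*(75289/380) = 527023/19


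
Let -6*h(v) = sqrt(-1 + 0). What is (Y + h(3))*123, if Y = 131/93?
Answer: 5371/31 - 41*I/2 ≈ 173.26 - 20.5*I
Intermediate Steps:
h(v) = -I/6 (h(v) = -sqrt(-1 + 0)/6 = -I/6)
Y = 131/93 (Y = 131*(1/93) = 131/93 ≈ 1.4086)
(Y + h(3))*123 = (131/93 - I/6)*123 = 5371/31 - 41*I/2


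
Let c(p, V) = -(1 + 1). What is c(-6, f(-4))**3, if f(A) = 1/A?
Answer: -8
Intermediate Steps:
c(p, V) = -2 (c(p, V) = -1*2 = -2)
c(-6, f(-4))**3 = (-2)**3 = -8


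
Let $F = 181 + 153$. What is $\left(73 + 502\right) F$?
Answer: $192050$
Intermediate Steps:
$F = 334$
$\left(73 + 502\right) F = \left(73 + 502\right) 334 = 575 \cdot 334 = 192050$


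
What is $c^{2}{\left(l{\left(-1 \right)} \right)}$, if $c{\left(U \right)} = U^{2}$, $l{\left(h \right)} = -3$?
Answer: $81$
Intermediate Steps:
$c^{2}{\left(l{\left(-1 \right)} \right)} = \left(\left(-3\right)^{2}\right)^{2} = 9^{2} = 81$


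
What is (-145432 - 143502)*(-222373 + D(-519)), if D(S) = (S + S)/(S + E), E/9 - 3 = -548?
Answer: 29041481419873/452 ≈ 6.4251e+10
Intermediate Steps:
E = -4905 (E = 27 + 9*(-548) = 27 - 4932 = -4905)
D(S) = 2*S/(-4905 + S) (D(S) = (S + S)/(S - 4905) = (2*S)/(-4905 + S) = 2*S/(-4905 + S))
(-145432 - 143502)*(-222373 + D(-519)) = (-145432 - 143502)*(-222373 + 2*(-519)/(-4905 - 519)) = -288934*(-222373 + 2*(-519)/(-5424)) = -288934*(-222373 + 2*(-519)*(-1/5424)) = -288934*(-222373 + 173/904) = -288934*(-201025019/904) = 29041481419873/452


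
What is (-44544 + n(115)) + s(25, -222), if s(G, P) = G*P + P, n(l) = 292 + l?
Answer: -49909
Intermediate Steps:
s(G, P) = P + G*P
(-44544 + n(115)) + s(25, -222) = (-44544 + (292 + 115)) - 222*(1 + 25) = (-44544 + 407) - 222*26 = -44137 - 5772 = -49909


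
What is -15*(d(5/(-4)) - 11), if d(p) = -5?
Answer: 240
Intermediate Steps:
-15*(d(5/(-4)) - 11) = -15*(-5 - 11) = -15*(-16) = 240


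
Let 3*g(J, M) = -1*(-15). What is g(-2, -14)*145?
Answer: 725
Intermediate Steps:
g(J, M) = 5 (g(J, M) = (-1*(-15))/3 = (1/3)*15 = 5)
g(-2, -14)*145 = 5*145 = 725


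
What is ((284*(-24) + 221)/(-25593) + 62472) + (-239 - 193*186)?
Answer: 673998250/25593 ≈ 26335.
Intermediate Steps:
((284*(-24) + 221)/(-25593) + 62472) + (-239 - 193*186) = ((-6816 + 221)*(-1/25593) + 62472) + (-239 - 35898) = (-6595*(-1/25593) + 62472) - 36137 = (6595/25593 + 62472) - 36137 = 1598852491/25593 - 36137 = 673998250/25593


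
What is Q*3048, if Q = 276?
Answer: 841248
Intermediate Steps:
Q*3048 = 276*3048 = 841248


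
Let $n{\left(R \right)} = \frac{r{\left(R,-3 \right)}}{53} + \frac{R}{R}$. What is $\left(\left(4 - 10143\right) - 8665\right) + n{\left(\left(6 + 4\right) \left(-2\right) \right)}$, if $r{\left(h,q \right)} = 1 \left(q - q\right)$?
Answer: $-18803$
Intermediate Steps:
$r{\left(h,q \right)} = 0$ ($r{\left(h,q \right)} = 1 \cdot 0 = 0$)
$n{\left(R \right)} = 1$ ($n{\left(R \right)} = \frac{0}{53} + \frac{R}{R} = 0 \cdot \frac{1}{53} + 1 = 0 + 1 = 1$)
$\left(\left(4 - 10143\right) - 8665\right) + n{\left(\left(6 + 4\right) \left(-2\right) \right)} = \left(\left(4 - 10143\right) - 8665\right) + 1 = \left(-10139 - 8665\right) + 1 = -18804 + 1 = -18803$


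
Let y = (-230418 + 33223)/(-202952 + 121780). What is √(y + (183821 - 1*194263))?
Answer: I*√17196305022897/40586 ≈ 102.17*I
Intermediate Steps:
y = 197195/81172 (y = -197195/(-81172) = -197195*(-1/81172) = 197195/81172 ≈ 2.4293)
√(y + (183821 - 1*194263)) = √(197195/81172 + (183821 - 1*194263)) = √(197195/81172 + (183821 - 194263)) = √(197195/81172 - 10442) = √(-847400829/81172) = I*√17196305022897/40586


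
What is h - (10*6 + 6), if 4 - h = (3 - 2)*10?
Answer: -72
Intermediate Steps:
h = -6 (h = 4 - (3 - 2)*10 = 4 - 10 = -6)
h - (10*6 + 6) = -6 - (10*6 + 6) = -6 - (60 + 6) = -6 - 1*66 = -6 - 66 = -72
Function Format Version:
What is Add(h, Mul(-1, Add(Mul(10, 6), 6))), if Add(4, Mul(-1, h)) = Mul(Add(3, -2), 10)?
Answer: -72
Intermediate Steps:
h = -6 (h = Add(4, Mul(-1, Mul(Add(3, -2), 10))) = Add(4, Mul(-1, Mul(1, 10))) = Add(4, Mul(-1, 10)) = Add(4, -10) = -6)
Add(h, Mul(-1, Add(Mul(10, 6), 6))) = Add(-6, Mul(-1, Add(Mul(10, 6), 6))) = Add(-6, Mul(-1, Add(60, 6))) = Add(-6, Mul(-1, 66)) = Add(-6, -66) = -72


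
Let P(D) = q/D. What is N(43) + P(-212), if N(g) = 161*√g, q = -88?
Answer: 22/53 + 161*√43 ≈ 1056.2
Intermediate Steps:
P(D) = -88/D
N(43) + P(-212) = 161*√43 - 88/(-212) = 161*√43 - 88*(-1/212) = 161*√43 + 22/53 = 22/53 + 161*√43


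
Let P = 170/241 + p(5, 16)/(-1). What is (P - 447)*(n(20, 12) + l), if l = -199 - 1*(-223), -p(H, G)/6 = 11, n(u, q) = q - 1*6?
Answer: -2749530/241 ≈ -11409.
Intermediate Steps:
n(u, q) = -6 + q (n(u, q) = q - 6 = -6 + q)
p(H, G) = -66 (p(H, G) = -6*11 = -66)
l = 24 (l = -199 + 223 = 24)
P = 16076/241 (P = 170/241 - 66/(-1) = 170*(1/241) - 66*(-1) = 170/241 + 66 = 16076/241 ≈ 66.705)
(P - 447)*(n(20, 12) + l) = (16076/241 - 447)*((-6 + 12) + 24) = -91651*(6 + 24)/241 = -91651/241*30 = -2749530/241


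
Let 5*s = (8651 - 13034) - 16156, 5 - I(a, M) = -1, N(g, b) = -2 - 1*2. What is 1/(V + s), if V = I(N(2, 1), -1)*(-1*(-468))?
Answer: -5/6499 ≈ -0.00076935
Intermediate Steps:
N(g, b) = -4 (N(g, b) = -2 - 2 = -4)
I(a, M) = 6 (I(a, M) = 5 - 1*(-1) = 5 + 1 = 6)
s = -20539/5 (s = ((8651 - 13034) - 16156)/5 = (-4383 - 16156)/5 = (1/5)*(-20539) = -20539/5 ≈ -4107.8)
V = 2808 (V = 6*(-1*(-468)) = 6*468 = 2808)
1/(V + s) = 1/(2808 - 20539/5) = 1/(-6499/5) = -5/6499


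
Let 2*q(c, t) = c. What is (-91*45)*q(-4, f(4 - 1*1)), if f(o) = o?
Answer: 8190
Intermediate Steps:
q(c, t) = c/2
(-91*45)*q(-4, f(4 - 1*1)) = (-91*45)*((1/2)*(-4)) = -4095*(-2) = 8190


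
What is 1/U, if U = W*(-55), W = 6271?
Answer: -1/344905 ≈ -2.8993e-6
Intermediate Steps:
U = -344905 (U = 6271*(-55) = -344905)
1/U = 1/(-344905) = -1/344905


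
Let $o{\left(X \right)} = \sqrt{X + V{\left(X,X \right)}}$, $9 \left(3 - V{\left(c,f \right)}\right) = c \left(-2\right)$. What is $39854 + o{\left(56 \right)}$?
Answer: $39854 + \frac{\sqrt{643}}{3} \approx 39862.0$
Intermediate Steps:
$V{\left(c,f \right)} = 3 + \frac{2 c}{9}$ ($V{\left(c,f \right)} = 3 - \frac{c \left(-2\right)}{9} = 3 - \frac{\left(-2\right) c}{9} = 3 + \frac{2 c}{9}$)
$o{\left(X \right)} = \sqrt{3 + \frac{11 X}{9}}$ ($o{\left(X \right)} = \sqrt{X + \left(3 + \frac{2 X}{9}\right)} = \sqrt{3 + \frac{11 X}{9}}$)
$39854 + o{\left(56 \right)} = 39854 + \frac{\sqrt{27 + 11 \cdot 56}}{3} = 39854 + \frac{\sqrt{27 + 616}}{3} = 39854 + \frac{\sqrt{643}}{3}$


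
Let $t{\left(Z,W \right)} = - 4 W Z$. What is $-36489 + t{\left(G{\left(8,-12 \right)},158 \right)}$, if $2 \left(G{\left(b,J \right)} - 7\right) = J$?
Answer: $-37121$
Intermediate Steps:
$G{\left(b,J \right)} = 7 + \frac{J}{2}$
$t{\left(Z,W \right)} = - 4 W Z$
$-36489 + t{\left(G{\left(8,-12 \right)},158 \right)} = -36489 - 632 \left(7 + \frac{1}{2} \left(-12\right)\right) = -36489 - 632 \left(7 - 6\right) = -36489 - 632 \cdot 1 = -36489 - 632 = -37121$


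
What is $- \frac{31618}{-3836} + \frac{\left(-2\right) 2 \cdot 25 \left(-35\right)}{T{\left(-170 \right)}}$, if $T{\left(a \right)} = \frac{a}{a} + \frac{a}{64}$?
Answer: $- \frac{213978123}{101654} \approx -2105.0$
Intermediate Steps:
$T{\left(a \right)} = 1 + \frac{a}{64}$ ($T{\left(a \right)} = 1 + a \frac{1}{64} = 1 + \frac{a}{64}$)
$- \frac{31618}{-3836} + \frac{\left(-2\right) 2 \cdot 25 \left(-35\right)}{T{\left(-170 \right)}} = - \frac{31618}{-3836} + \frac{\left(-2\right) 2 \cdot 25 \left(-35\right)}{1 + \frac{1}{64} \left(-170\right)} = \left(-31618\right) \left(- \frac{1}{3836}\right) + \frac{\left(-4\right) 25 \left(-35\right)}{1 - \frac{85}{32}} = \frac{15809}{1918} + \frac{\left(-100\right) \left(-35\right)}{- \frac{53}{32}} = \frac{15809}{1918} + 3500 \left(- \frac{32}{53}\right) = \frac{15809}{1918} - \frac{112000}{53} = - \frac{213978123}{101654}$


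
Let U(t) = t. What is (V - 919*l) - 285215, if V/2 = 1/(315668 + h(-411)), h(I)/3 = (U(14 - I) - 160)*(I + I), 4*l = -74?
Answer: -90608420999/337822 ≈ -2.6821e+5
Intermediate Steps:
l = -37/2 (l = (¼)*(-74) = -37/2 ≈ -18.500)
h(I) = 6*I*(-146 - I) (h(I) = 3*(((14 - I) - 160)*(I + I)) = 3*((-146 - I)*(2*I)) = 3*(2*I*(-146 - I)) = 6*I*(-146 - I))
V = -1/168911 (V = 2/(315668 - 6*(-411)*(146 - 411)) = 2/(315668 - 6*(-411)*(-265)) = 2/(315668 - 653490) = 2/(-337822) = 2*(-1/337822) = -1/168911 ≈ -5.9203e-6)
(V - 919*l) - 285215 = (-1/168911 - 919*(-37/2)) - 285215 = (-1/168911 + 34003/2) - 285215 = 5743480731/337822 - 285215 = -90608420999/337822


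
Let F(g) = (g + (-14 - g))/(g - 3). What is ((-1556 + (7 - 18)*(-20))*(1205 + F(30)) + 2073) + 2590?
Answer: -43322155/27 ≈ -1.6045e+6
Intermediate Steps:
F(g) = -14/(-3 + g)
((-1556 + (7 - 18)*(-20))*(1205 + F(30)) + 2073) + 2590 = ((-1556 + (7 - 18)*(-20))*(1205 - 14/(-3 + 30)) + 2073) + 2590 = ((-1556 - 11*(-20))*(1205 - 14/27) + 2073) + 2590 = ((-1556 + 220)*(1205 - 14*1/27) + 2073) + 2590 = (-1336*(1205 - 14/27) + 2073) + 2590 = (-1336*32521/27 + 2073) + 2590 = (-43448056/27 + 2073) + 2590 = -43392085/27 + 2590 = -43322155/27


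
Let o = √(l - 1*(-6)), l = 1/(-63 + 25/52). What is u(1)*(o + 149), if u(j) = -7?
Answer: -1043 - 7*√63244954/3251 ≈ -1060.1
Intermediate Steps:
l = -52/3251 (l = 1/(-63 + 25*(1/52)) = 1/(-63 + 25/52) = 1/(-3251/52) = -52/3251 ≈ -0.015995)
o = √63244954/3251 (o = √(-52/3251 - 1*(-6)) = √(-52/3251 + 6) = √(19454/3251) = √63244954/3251 ≈ 2.4462)
u(1)*(o + 149) = -7*(√63244954/3251 + 149) = -7*(149 + √63244954/3251) = -1043 - 7*√63244954/3251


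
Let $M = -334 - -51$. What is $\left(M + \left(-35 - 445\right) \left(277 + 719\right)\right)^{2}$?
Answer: $228831159769$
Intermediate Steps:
$M = -283$ ($M = -334 + 51 = -283$)
$\left(M + \left(-35 - 445\right) \left(277 + 719\right)\right)^{2} = \left(-283 + \left(-35 - 445\right) \left(277 + 719\right)\right)^{2} = \left(-283 - 478080\right)^{2} = \left(-478363\right)^{2} = 228831159769$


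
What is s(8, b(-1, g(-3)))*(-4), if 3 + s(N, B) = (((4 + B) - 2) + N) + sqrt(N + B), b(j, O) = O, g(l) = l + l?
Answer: -4 - 4*sqrt(2) ≈ -9.6569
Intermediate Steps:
g(l) = 2*l
s(N, B) = -1 + B + N + sqrt(B + N) (s(N, B) = -3 + ((((4 + B) - 2) + N) + sqrt(N + B)) = -3 + (((2 + B) + N) + sqrt(B + N)) = -3 + ((2 + B + N) + sqrt(B + N)) = -3 + (2 + B + N + sqrt(B + N)) = -1 + B + N + sqrt(B + N))
s(8, b(-1, g(-3)))*(-4) = (-1 + 2*(-3) + 8 + sqrt(2*(-3) + 8))*(-4) = (-1 - 6 + 8 + sqrt(-6 + 8))*(-4) = (-1 - 6 + 8 + sqrt(2))*(-4) = (1 + sqrt(2))*(-4) = -4 - 4*sqrt(2)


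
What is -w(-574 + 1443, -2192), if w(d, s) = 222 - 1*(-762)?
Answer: -984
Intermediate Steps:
w(d, s) = 984 (w(d, s) = 222 + 762 = 984)
-w(-574 + 1443, -2192) = -1*984 = -984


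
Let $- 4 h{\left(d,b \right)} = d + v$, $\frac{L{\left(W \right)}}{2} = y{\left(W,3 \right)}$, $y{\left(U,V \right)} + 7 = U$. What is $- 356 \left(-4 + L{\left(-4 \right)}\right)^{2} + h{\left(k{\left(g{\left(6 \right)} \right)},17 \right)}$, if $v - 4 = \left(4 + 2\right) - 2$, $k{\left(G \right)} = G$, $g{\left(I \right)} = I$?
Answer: $- \frac{481319}{2} \approx -2.4066 \cdot 10^{5}$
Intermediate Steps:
$y{\left(U,V \right)} = -7 + U$
$L{\left(W \right)} = -14 + 2 W$ ($L{\left(W \right)} = 2 \left(-7 + W\right) = -14 + 2 W$)
$v = 8$ ($v = 4 + \left(\left(4 + 2\right) - 2\right) = 4 + \left(6 - 2\right) = 4 + 4 = 8$)
$h{\left(d,b \right)} = -2 - \frac{d}{4}$ ($h{\left(d,b \right)} = - \frac{d + 8}{4} = - \frac{8 + d}{4} = -2 - \frac{d}{4}$)
$- 356 \left(-4 + L{\left(-4 \right)}\right)^{2} + h{\left(k{\left(g{\left(6 \right)} \right)},17 \right)} = - 356 \left(-4 + \left(-14 + 2 \left(-4\right)\right)\right)^{2} - \frac{7}{2} = - 356 \left(-4 - 22\right)^{2} - \frac{7}{2} = - 356 \left(-26\right)^{2} - \frac{7}{2} = \left(-356\right) 676 - \frac{7}{2} = -240656 - \frac{7}{2} = - \frac{481319}{2}$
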